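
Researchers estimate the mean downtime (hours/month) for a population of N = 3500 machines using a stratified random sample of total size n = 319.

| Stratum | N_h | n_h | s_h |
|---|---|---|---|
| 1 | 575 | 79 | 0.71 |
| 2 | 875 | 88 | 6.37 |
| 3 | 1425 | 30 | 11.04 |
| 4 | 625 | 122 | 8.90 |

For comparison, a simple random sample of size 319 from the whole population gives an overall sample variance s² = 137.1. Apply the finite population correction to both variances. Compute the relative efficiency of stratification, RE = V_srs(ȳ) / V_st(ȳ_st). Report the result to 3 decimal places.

V̂(ȳ_st) = Σ W_h² (1 − n_h/N_h) s_h²/n_h, with W_h = N_h/N and N = 3500:
  stratum 1: (575/3500)²·(1 − 79/575)·0.71²/79 = 0.00014856
  stratum 2: (875/3500)²·(1 − 88/875)·6.37²/88 = 0.0259205
  stratum 3: (1425/3500)²·(1 − 30/1425)·11.04²/30 = 0.65928
  stratum 4: (625/3500)²·(1 − 122/625)·8.90²/122 = 0.0166622
V_st = 0.702011
V_srs = (1 − 319/3500)·137.1/319 = 0.390609
Relative efficiency = V_srs / V_st = 0.390609/0.702011 = 0.5564

RE ≈ 0.556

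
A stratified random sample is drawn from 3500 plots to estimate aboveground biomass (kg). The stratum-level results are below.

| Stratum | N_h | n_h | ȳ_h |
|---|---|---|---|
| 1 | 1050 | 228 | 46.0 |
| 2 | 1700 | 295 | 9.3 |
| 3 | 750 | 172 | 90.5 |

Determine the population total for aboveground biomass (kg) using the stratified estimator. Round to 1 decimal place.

τ̂_st ≈ 131985.0

τ̂_st = Σ N_h ȳ_h = 1050·46.0 + 1700·9.3 + 750·90.5 = 131985.0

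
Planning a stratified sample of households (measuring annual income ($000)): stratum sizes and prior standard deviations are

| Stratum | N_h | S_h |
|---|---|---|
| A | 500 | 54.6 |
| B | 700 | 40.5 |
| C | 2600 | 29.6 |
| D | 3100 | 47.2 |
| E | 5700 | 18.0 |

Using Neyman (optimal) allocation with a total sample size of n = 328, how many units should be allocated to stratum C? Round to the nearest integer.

Neyman allocation: n_h = n · N_h S_h / Σ N_i S_i, with n = 328.
  stratum A: N_h·S_h = 500·54.6 = 27300.00
  stratum B: N_h·S_h = 700·40.5 = 28350.00
  stratum C: N_h·S_h = 2600·29.6 = 76960.00
  stratum D: N_h·S_h = 3100·47.2 = 146320.00
  stratum E: N_h·S_h = 5700·18.0 = 102600.00
Σ N_h S_h = 381530.00
n for stratum C = 328·76960.00/381530.00 = 66.162 → 66

66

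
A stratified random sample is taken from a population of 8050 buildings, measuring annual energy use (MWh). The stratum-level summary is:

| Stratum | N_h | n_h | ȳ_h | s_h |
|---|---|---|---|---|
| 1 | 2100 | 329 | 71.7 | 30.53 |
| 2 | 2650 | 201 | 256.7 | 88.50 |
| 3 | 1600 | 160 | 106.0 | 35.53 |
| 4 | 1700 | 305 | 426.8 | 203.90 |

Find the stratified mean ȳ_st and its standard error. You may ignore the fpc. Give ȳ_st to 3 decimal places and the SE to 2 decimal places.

ȳ_st ≈ 214.408, SE ≈ 3.29

ȳ_st = Σ W_h ȳ_h = (2100·71.7 + 2650·256.7 + 1600·106.0 + 1700·426.8)/8050 = 214.40807
V̂(ȳ_st) = Σ W_h² s_h²/n_h, with W_h = N_h/N and N = 8050:
  stratum 1: (2100/8050)²·30.53²/329 = 0.192799
  stratum 2: (2650/8050)²·88.50²/201 = 4.2227
  stratum 3: (1600/8050)²·35.53²/160 = 0.311687
  stratum 4: (1700/8050)²·203.90²/305 = 6.07912
V̂(ȳ_st) = 10.8063
SE(ȳ_st) = √10.8063 = 3.28729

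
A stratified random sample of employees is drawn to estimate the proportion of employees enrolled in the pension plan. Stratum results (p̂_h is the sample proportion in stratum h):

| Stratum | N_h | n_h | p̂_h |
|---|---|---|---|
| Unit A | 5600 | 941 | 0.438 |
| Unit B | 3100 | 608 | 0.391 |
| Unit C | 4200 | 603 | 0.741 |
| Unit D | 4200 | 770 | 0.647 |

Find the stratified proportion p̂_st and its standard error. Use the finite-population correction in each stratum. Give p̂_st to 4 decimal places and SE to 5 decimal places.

p̂_st ≈ 0.5552, SE ≈ 0.00805

N = 17100; stratum weights W_h = N_h/N.
p̂_st = Σ W_h p̂_h = (5600·0.438 + 3100·0.391 + 4200·0.741 + 4200·0.647)/17100 = 0.55523
V̂(p̂_st) = Σ W_h² (1 − n_h/N_h) p̂_h(1−p̂_h)/(n_h−1):
  stratum Unit A: (5600/17100)²·(1 − 941/5600)·0.438·0.562/940 = 2.33653e-05
  stratum Unit B: (3100/17100)²·(1 − 608/3100)·0.391·0.609/607 = 1.03639e-05
  stratum Unit C: (4200/17100)²·(1 − 603/4200)·0.741·0.259/602 = 1.6471e-05
  stratum Unit D: (4200/17100)²·(1 − 770/4200)·0.647·0.353/769 = 1.4632e-05
V̂(p̂_st) = 6.48321e-05; SE = √V̂ = 0.00805184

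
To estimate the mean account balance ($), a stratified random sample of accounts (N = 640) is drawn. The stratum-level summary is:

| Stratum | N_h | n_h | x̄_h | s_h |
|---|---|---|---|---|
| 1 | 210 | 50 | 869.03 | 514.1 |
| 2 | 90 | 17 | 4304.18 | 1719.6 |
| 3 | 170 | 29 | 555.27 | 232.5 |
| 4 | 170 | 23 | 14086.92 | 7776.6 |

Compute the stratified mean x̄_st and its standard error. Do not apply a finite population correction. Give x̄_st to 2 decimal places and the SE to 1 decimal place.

x̄_st ≈ 4779.76, SE ≈ 435.5

x̄_st = Σ W_h x̄_h = (210·869.03 + 90·4304.18 + 170·555.27 + 170·14086.92)/640 = 4779.75750
V̂(x̄_st) = Σ W_h² s_h²/n_h, with W_h = N_h/N and N = 640:
  stratum 1: (210/640)²·514.1²/50 = 569.12
  stratum 2: (90/640)²·1719.6²/17 = 3439.78
  stratum 3: (170/640)²·232.5²/29 = 131.518
  stratum 4: (170/640)²·7776.6²/23 = 185520
V̂(x̄_st) = 189660
SE(x̄_st) = √189660 = 435.5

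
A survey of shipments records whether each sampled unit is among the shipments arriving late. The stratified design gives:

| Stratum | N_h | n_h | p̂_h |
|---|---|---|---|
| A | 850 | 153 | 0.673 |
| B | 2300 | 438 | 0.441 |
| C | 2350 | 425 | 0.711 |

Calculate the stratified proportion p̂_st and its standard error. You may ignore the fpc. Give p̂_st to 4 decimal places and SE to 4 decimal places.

p̂_st ≈ 0.5922, SE ≈ 0.0149

N = 5500; stratum weights W_h = N_h/N.
p̂_st = Σ W_h p̂_h = (850·0.673 + 2300·0.441 + 2350·0.711)/5500 = 0.59222
V̂(p̂_st) = Σ W_h² p̂_h(1−p̂_h)/(n_h−1):
  stratum A: (850/5500)²·0.673·0.327/152 = 3.45805e-05
  stratum B: (2300/5500)²·0.441·0.559/437 = 9.86505e-05
  stratum C: (2350/5500)²·0.711·0.289/424 = 8.84732e-05
V̂(p̂_st) = 0.000221704; SE = √V̂ = 0.0148897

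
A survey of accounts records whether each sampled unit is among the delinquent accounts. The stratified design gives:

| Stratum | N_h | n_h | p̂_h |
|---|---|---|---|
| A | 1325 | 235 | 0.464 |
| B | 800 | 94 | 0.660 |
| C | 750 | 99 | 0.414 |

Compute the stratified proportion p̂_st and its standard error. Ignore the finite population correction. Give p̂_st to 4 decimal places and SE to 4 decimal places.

p̂_st ≈ 0.5055, SE ≈ 0.0241

N = 2875; stratum weights W_h = N_h/N.
p̂_st = Σ W_h p̂_h = (1325·0.464 + 800·0.660 + 750·0.414)/2875 = 0.50550
V̂(p̂_st) = Σ W_h² p̂_h(1−p̂_h)/(n_h−1):
  stratum A: (1325/2875)²·0.464·0.536/234 = 0.000225748
  stratum B: (800/2875)²·0.660·0.340/93 = 0.000186829
  stratum C: (750/2875)²·0.414·0.586/98 = 0.000168469
V̂(p̂_st) = 0.000581045; SE = √V̂ = 0.0241049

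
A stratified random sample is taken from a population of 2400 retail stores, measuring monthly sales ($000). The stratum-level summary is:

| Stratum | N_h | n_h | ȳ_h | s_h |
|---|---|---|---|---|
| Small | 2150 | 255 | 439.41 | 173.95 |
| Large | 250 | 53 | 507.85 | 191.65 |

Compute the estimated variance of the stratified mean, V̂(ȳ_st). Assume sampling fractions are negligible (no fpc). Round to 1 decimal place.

V̂(ȳ_st) = Σ W_h² s_h²/n_h, with W_h = N_h/N and N = 2400:
  stratum Small: (2150/2400)²·173.95²/255 = 95.2277
  stratum Large: (250/2400)²·191.65²/53 = 7.51968
V̂(ȳ_st) = 102.747

V̂(ȳ_st) ≈ 102.7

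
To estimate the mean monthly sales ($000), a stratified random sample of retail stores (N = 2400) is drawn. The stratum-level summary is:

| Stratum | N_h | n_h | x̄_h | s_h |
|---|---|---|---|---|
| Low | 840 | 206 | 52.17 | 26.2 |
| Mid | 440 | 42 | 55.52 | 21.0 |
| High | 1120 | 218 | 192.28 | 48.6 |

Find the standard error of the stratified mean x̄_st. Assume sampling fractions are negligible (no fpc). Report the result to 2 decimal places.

V̂(x̄_st) = Σ W_h² s_h²/n_h, with W_h = N_h/N and N = 2400:
  stratum Low: (840/2400)²·26.2²/206 = 0.408199
  stratum Mid: (440/2400)²·21.0²/42 = 0.352917
  stratum High: (1120/2400)²·48.6²/218 = 2.35955
V̂(x̄_st) = 3.12067
SE(x̄_st) = √3.12067 = 1.76654

SE(x̄_st) ≈ 1.77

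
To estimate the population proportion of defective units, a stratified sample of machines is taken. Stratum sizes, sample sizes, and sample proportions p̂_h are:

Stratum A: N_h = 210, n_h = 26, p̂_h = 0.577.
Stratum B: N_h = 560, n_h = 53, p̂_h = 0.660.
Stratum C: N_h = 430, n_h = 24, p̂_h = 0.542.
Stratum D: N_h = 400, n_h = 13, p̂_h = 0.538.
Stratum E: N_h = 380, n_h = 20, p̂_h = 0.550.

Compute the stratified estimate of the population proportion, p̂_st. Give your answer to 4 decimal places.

N = 1980; stratum weights W_h = N_h/N.
p̂_st = Σ W_h p̂_h = (210·0.577 + 560·0.660 + 430·0.542 + 400·0.538 + 380·0.550)/1980 = 0.57981

p̂_st ≈ 0.5798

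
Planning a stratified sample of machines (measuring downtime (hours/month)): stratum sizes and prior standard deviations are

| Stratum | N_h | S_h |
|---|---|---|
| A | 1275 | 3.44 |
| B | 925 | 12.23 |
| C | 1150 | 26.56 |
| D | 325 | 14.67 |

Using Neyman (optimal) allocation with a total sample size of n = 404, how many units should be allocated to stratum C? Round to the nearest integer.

Neyman allocation: n_h = n · N_h S_h / Σ N_i S_i, with n = 404.
  stratum A: N_h·S_h = 1275·3.44 = 4386.00
  stratum B: N_h·S_h = 925·12.23 = 11312.75
  stratum C: N_h·S_h = 1150·26.56 = 30544.00
  stratum D: N_h·S_h = 325·14.67 = 4767.75
Σ N_h S_h = 51010.50
n for stratum C = 404·30544.00/51010.50 = 241.907 → 242

242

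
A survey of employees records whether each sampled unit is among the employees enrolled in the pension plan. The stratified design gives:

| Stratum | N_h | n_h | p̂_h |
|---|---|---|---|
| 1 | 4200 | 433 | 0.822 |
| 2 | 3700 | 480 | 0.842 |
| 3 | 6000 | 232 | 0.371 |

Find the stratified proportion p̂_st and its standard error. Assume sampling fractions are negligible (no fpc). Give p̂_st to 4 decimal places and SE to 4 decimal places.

p̂_st ≈ 0.6326, SE ≈ 0.0155

N = 13900; stratum weights W_h = N_h/N.
p̂_st = Σ W_h p̂_h = (4200·0.822 + 3700·0.842 + 6000·0.371)/13900 = 0.63265
V̂(p̂_st) = Σ W_h² p̂_h(1−p̂_h)/(n_h−1):
  stratum 1: (4200/13900)²·0.822·0.178/432 = 3.09227e-05
  stratum 2: (3700/13900)²·0.842·0.158/479 = 1.96792e-05
  stratum 3: (6000/13900)²·0.371·0.629/231 = 0.000188229
V̂(p̂_st) = 0.00023883; SE = √V̂ = 0.0154541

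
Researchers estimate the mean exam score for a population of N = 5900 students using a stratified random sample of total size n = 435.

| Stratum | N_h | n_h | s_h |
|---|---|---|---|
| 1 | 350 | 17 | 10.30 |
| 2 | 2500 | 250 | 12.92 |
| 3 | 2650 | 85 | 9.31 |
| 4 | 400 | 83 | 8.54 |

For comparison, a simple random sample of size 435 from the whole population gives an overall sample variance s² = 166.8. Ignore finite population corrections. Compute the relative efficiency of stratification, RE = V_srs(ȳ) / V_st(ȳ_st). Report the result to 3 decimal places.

V̂(ȳ_st) = Σ W_h² s_h²/n_h, with W_h = N_h/N and N = 5900:
  stratum 1: (350/5900)²·10.30²/17 = 0.0219613
  stratum 2: (2500/5900)²·12.92²/250 = 0.119884
  stratum 3: (2650/5900)²·9.31²/85 = 0.205716
  stratum 4: (400/5900)²·8.54²/83 = 0.00403881
V_st = 0.3516
V_srs = s²/n = 166.8/435 = 0.383448
Relative efficiency = V_srs / V_st = 0.383448/0.3516 = 1.0906

RE ≈ 1.091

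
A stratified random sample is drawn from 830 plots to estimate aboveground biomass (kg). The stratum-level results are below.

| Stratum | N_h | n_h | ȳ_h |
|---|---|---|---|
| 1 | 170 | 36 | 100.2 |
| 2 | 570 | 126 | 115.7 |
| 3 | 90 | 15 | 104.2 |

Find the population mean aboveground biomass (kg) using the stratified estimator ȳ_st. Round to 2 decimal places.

ȳ_st ≈ 111.28

N = Σ N_h = 830. Stratum weights W_h = N_h/N.
ȳ_st = (170·100.2 + 570·115.7 + 90·104.2) / 830 = 111.2783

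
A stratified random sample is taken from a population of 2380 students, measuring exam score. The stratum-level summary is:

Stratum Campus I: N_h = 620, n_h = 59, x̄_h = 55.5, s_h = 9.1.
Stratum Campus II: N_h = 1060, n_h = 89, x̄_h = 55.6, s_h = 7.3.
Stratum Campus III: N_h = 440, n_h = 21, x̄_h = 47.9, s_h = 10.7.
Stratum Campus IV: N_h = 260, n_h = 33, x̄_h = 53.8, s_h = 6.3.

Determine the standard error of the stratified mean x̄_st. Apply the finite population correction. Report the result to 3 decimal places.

SE(x̄_st) ≈ 0.620

V̂(x̄_st) = Σ W_h² (1 − n_h/N_h) s_h²/n_h, with W_h = N_h/N and N = 2380:
  stratum Campus I: (620/2380)²·(1 − 59/620)·9.1²/59 = 0.0861849
  stratum Campus II: (1060/2380)²·(1 − 89/1060)·7.3²/89 = 0.108799
  stratum Campus III: (440/2380)²·(1 − 21/440)·10.7²/21 = 0.177444
  stratum Campus IV: (260/2380)²·(1 − 33/260)·6.3²/33 = 0.0125318
V̂(x̄_st) = 0.38496
SE(x̄_st) = √0.38496 = 0.620452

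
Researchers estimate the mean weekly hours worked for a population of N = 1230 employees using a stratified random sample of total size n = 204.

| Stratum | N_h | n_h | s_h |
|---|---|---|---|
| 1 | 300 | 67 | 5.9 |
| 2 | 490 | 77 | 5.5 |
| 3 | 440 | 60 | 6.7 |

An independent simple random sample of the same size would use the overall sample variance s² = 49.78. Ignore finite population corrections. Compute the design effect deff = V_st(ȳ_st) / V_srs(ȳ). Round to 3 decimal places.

deff ≈ 0.775

V̂(ȳ_st) = Σ W_h² s_h²/n_h, with W_h = N_h/N and N = 1230:
  stratum 1: (300/1230)²·5.9²/67 = 0.0309073
  stratum 2: (490/1230)²·5.5²/77 = 0.0623471
  stratum 3: (440/1230)²·6.7²/60 = 0.09574
V_st = 0.188994
V_srs = s²/n = 49.78/204 = 0.24402
deff = V_st / V_srs = 0.188994/0.24402 = 0.7745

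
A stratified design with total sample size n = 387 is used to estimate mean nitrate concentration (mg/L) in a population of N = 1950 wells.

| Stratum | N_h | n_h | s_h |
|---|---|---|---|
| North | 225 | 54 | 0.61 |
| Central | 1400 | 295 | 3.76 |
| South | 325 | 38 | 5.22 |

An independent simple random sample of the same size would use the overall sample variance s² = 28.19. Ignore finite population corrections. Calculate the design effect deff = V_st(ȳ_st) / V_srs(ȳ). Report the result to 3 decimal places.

V̂(ȳ_st) = Σ W_h² s_h²/n_h, with W_h = N_h/N and N = 1950:
  stratum North: (225/1950)²·0.61²/54 = 9.17406e-05
  stratum Central: (1400/1950)²·3.76²/295 = 0.0247025
  stratum South: (325/1950)²·5.22²/38 = 0.0199184
V_st = 0.0447126
V_srs = s²/n = 28.19/387 = 0.0728424
deff = V_st / V_srs = 0.0447126/0.0728424 = 0.6138

deff ≈ 0.614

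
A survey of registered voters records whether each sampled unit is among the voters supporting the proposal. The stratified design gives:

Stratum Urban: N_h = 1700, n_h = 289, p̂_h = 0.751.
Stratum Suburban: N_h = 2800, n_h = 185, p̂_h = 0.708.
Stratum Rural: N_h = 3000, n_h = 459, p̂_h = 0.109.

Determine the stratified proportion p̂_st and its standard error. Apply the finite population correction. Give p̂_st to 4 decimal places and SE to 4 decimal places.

p̂_st ≈ 0.4781, SE ≈ 0.0142

N = 7500; stratum weights W_h = N_h/N.
p̂_st = Σ W_h p̂_h = (1700·0.751 + 2800·0.708 + 3000·0.109)/7500 = 0.47815
V̂(p̂_st) = Σ W_h² (1 − n_h/N_h) p̂_h(1−p̂_h)/(n_h−1):
  stratum Urban: (1700/7500)²·(1 − 289/1700)·0.751·0.249/288 = 2.76885e-05
  stratum Suburban: (2800/7500)²·(1 − 185/2800)·0.708·0.292/184 = 0.000146253
  stratum Rural: (3000/7500)²·(1 − 459/3000)·0.109·0.891/458 = 2.8737e-05
V̂(p̂_st) = 0.000202679; SE = √V̂ = 0.0142365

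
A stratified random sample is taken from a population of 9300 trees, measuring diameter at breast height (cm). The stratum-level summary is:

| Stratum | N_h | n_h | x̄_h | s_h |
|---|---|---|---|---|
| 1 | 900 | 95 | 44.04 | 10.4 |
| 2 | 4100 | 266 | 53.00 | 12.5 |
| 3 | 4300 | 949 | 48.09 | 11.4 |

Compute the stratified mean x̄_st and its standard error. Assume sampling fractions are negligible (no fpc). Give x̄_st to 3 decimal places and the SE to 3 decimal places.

x̄_st ≈ 49.863, SE ≈ 0.393

x̄_st = Σ W_h x̄_h = (900·44.04 + 4100·53.00 + 4300·48.09)/9300 = 49.86269
V̂(x̄_st) = Σ W_h² s_h²/n_h, with W_h = N_h/N and N = 9300:
  stratum 1: (900/9300)²·10.4²/95 = 0.0106626
  stratum 2: (4100/9300)²·12.5²/266 = 0.114167
  stratum 3: (4300/9300)²·11.4²/949 = 0.0292762
V̂(x̄_st) = 0.154106
SE(x̄_st) = √0.154106 = 0.392563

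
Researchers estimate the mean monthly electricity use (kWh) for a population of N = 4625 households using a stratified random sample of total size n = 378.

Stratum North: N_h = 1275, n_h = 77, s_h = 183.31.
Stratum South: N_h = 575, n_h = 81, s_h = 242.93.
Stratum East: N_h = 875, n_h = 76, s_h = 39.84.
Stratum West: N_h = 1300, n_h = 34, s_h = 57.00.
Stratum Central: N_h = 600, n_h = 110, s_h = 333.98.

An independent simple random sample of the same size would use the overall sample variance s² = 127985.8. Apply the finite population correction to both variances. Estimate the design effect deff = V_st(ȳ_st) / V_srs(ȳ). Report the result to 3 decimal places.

V̂(ȳ_st) = Σ W_h² (1 − n_h/N_h) s_h²/n_h, with W_h = N_h/N and N = 4625:
  stratum North: (1275/4625)²·(1 − 77/1275)·183.31²/77 = 31.162
  stratum South: (575/4625)²·(1 − 81/575)·242.93²/81 = 9.67495
  stratum East: (875/4625)²·(1 − 76/875)·39.84²/76 = 0.682585
  stratum West: (1300/4625)²·(1 − 34/1300)·57.00²/34 = 7.35232
  stratum Central: (600/4625)²·(1 − 110/600)·333.98²/110 = 13.9371
V_st = 62.8089
V_srs = (1 − 378/4625)·127985.8/378 = 310.914
deff = V_st / V_srs = 62.8089/310.914 = 0.2020

deff ≈ 0.202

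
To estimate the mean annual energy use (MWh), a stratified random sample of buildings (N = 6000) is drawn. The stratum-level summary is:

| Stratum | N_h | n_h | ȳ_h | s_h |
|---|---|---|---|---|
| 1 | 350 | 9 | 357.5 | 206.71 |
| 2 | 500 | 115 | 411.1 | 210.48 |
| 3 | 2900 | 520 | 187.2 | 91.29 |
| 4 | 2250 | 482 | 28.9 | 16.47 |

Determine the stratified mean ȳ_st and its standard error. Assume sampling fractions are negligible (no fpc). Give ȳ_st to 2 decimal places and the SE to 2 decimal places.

ȳ_st ≈ 156.43, SE ≈ 4.76

ȳ_st = Σ W_h ȳ_h = (350·357.5 + 500·411.1 + 2900·187.2 + 2250·28.9)/6000 = 156.43000
V̂(ȳ_st) = Σ W_h² s_h²/n_h, with W_h = N_h/N and N = 6000:
  stratum 1: (350/6000)²·206.71²/9 = 16.1553
  stratum 2: (500/6000)²·210.48²/115 = 2.67523
  stratum 3: (2900/6000)²·91.29²/520 = 3.74401
  stratum 4: (2250/6000)²·16.47²/482 = 0.0791412
V̂(ȳ_st) = 22.6536
SE(ȳ_st) = √22.6536 = 4.75958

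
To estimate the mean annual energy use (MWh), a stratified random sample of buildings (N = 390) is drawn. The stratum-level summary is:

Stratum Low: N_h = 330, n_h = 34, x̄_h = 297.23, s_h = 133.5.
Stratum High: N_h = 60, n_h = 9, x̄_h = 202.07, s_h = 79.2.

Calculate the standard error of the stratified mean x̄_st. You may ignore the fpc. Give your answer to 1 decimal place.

SE(x̄_st) ≈ 19.8

V̂(x̄_st) = Σ W_h² s_h²/n_h, with W_h = N_h/N and N = 390:
  stratum Low: (330/390)²·133.5²/34 = 375.303
  stratum High: (60/390)²·79.2²/9 = 16.4961
V̂(x̄_st) = 391.799
SE(x̄_st) = √391.799 = 19.7939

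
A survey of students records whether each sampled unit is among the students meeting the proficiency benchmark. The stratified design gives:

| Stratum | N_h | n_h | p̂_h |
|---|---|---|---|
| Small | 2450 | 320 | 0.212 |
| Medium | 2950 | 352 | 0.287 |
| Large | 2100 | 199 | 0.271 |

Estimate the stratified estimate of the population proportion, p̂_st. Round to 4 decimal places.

N = 7500; stratum weights W_h = N_h/N.
p̂_st = Σ W_h p̂_h = (2450·0.212 + 2950·0.287 + 2100·0.271)/7500 = 0.25802

p̂_st ≈ 0.2580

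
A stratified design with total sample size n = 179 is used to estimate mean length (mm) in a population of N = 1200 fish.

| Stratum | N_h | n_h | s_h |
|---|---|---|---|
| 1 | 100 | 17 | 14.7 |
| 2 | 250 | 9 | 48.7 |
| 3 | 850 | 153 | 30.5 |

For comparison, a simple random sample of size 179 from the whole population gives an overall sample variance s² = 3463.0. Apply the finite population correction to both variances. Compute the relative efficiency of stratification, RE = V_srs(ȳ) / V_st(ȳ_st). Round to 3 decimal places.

V̂(ȳ_st) = Σ W_h² (1 − n_h/N_h) s_h²/n_h, with W_h = N_h/N and N = 1200:
  stratum 1: (100/1200)²·(1 − 17/100)·14.7²/17 = 0.0732658
  stratum 2: (250/1200)²·(1 − 9/250)·48.7²/9 = 11.0258
  stratum 3: (850/1200)²·(1 − 153/850)·30.5²/153 = 2.50148
V_st = 13.6005
V_srs = (1 − 179/1200)·3463.0/179 = 16.4605
Relative efficiency = V_srs / V_st = 16.4605/13.6005 = 1.2103

RE ≈ 1.210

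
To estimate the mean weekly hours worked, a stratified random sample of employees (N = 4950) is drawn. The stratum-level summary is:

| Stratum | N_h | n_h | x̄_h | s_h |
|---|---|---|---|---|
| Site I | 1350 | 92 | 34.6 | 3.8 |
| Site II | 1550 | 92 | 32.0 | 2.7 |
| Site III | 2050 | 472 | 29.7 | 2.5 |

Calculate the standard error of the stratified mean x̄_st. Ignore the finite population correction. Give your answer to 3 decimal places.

SE(x̄_st) ≈ 0.147

V̂(x̄_st) = Σ W_h² s_h²/n_h, with W_h = N_h/N and N = 4950:
  stratum Site I: (1350/4950)²·3.8²/92 = 0.0116745
  stratum Site II: (1550/4950)²·2.7²/92 = 0.00776949
  stratum Site III: (2050/4950)²·2.5²/472 = 0.0022711
V̂(x̄_st) = 0.021715
SE(x̄_st) = √0.021715 = 0.14736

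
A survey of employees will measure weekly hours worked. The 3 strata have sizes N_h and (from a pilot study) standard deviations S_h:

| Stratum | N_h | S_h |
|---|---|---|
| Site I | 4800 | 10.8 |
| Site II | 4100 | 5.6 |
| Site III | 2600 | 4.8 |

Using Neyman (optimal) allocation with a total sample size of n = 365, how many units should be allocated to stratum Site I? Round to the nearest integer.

Neyman allocation: n_h = n · N_h S_h / Σ N_i S_i, with n = 365.
  stratum Site I: N_h·S_h = 4800·10.8 = 51840.00
  stratum Site II: N_h·S_h = 4100·5.6 = 22960.00
  stratum Site III: N_h·S_h = 2600·4.8 = 12480.00
Σ N_h S_h = 87280.00
n for stratum Site I = 365·51840.00/87280.00 = 216.792 → 217

217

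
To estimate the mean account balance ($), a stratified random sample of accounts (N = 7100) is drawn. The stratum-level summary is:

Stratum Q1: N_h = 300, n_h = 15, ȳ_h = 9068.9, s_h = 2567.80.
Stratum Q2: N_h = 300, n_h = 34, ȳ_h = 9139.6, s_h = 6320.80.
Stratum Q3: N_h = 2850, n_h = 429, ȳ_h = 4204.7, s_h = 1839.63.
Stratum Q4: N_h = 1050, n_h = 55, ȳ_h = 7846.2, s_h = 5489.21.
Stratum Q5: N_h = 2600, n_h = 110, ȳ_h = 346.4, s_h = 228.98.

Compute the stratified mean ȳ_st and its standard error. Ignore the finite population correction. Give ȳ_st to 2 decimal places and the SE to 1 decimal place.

ȳ_st = Σ W_h ȳ_h = (300·9068.9 + 300·9139.6 + 2850·4204.7 + 1050·7846.2 + 2600·346.4)/7100 = 3744.37958
V̂(ȳ_st) = Σ W_h² s_h²/n_h, with W_h = N_h/N and N = 7100:
  stratum Q1: (300/7100)²·2567.80²/15 = 784.796
  stratum Q2: (300/7100)²·6320.80²/34 = 2097.93
  stratum Q3: (2850/7100)²·1839.63²/429 = 1271.09
  stratum Q4: (1050/7100)²·5489.21²/55 = 11981.7
  stratum Q5: (2600/7100)²·228.98²/110 = 63.9194
V̂(ȳ_st) = 16199.4
SE(ȳ_st) = √16199.4 = 127.277

ȳ_st ≈ 3744.38, SE ≈ 127.3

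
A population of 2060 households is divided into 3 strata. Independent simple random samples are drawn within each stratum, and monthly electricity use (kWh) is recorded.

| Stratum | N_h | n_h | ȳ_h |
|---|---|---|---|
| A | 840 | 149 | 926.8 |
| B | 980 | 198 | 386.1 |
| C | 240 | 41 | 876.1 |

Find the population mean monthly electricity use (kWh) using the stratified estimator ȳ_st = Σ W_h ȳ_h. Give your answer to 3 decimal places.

N = Σ N_h = 2060. Stratum weights W_h = N_h/N.
ȳ_st = (840·926.8 + 980·386.1 + 240·876.1) / 2060 = 663.66699

ȳ_st ≈ 663.667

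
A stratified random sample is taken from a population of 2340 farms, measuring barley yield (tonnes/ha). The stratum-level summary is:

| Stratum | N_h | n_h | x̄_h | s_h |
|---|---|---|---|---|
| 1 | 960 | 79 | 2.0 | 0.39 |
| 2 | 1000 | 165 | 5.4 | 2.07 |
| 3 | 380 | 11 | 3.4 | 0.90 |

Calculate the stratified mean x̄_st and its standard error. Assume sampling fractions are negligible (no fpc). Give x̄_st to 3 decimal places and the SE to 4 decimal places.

x̄_st ≈ 3.680, SE ≈ 0.0837

x̄_st = Σ W_h x̄_h = (960·2.0 + 1000·5.4 + 380·3.4)/2340 = 3.68034
V̂(x̄_st) = Σ W_h² s_h²/n_h, with W_h = N_h/N and N = 2340:
  stratum 1: (960/2340)²·0.39²/79 = 0.000324051
  stratum 2: (1000/2340)²·2.07²/165 = 0.00474269
  stratum 3: (380/2340)²·0.90²/11 = 0.0019419
V̂(x̄_st) = 0.00700865
SE(x̄_st) = √0.00700865 = 0.0837177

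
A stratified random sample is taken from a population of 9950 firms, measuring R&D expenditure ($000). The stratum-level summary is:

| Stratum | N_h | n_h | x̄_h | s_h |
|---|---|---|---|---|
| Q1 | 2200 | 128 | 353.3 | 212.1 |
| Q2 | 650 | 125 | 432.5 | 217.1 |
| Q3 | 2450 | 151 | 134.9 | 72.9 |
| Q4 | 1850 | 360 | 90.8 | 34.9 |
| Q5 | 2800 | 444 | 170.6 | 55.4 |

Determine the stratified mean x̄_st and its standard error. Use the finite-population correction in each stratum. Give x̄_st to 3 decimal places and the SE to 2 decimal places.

x̄_st = Σ W_h x̄_h = (2200·353.3 + 650·432.5 + 2450·134.9 + 1850·90.8 + 2800·170.6)/9950 = 204.47739
V̂(x̄_st) = Σ W_h² (1 − n_h/N_h) s_h²/n_h, with W_h = N_h/N and N = 9950:
  stratum Q1: (2200/9950)²·(1 − 128/2200)·212.1²/128 = 16.1822
  stratum Q2: (650/9950)²·(1 − 125/650)·217.1²/125 = 1.29968
  stratum Q3: (2450/9950)²·(1 − 151/2450)·72.9²/151 = 2.00234
  stratum Q4: (1850/9950)²·(1 − 360/1850)·34.9²/360 = 0.094202
  stratum Q5: (2800/9950)²·(1 − 444/2800)·55.4²/444 = 0.4606
V̂(x̄_st) = 20.039
SE(x̄_st) = √20.039 = 4.4765

x̄_st ≈ 204.477, SE ≈ 4.48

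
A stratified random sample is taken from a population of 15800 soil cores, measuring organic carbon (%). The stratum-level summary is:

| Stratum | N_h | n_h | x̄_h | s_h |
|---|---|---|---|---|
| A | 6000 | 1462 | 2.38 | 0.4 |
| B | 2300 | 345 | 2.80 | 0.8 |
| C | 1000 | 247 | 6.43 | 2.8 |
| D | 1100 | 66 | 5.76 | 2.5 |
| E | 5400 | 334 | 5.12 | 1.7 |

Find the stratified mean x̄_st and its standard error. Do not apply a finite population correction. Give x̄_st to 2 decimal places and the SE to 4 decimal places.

x̄_st = Σ W_h x̄_h = (6000·2.38 + 2300·2.80 + 1000·6.43 + 1100·5.76 + 5400·5.12)/15800 = 3.86924
V̂(x̄_st) = Σ W_h² s_h²/n_h, with W_h = N_h/N and N = 15800:
  stratum A: (6000/15800)²·0.4²/1462 = 1.5782e-05
  stratum B: (2300/15800)²·0.8²/345 = 3.93099e-05
  stratum C: (1000/15800)²·2.8²/247 = 0.000127147
  stratum D: (1100/15800)²·2.5²/66 = 0.000458994
  stratum E: (5400/15800)²·1.7²/334 = 0.00101071
V̂(x̄_st) = 0.00165194
SE(x̄_st) = √0.00165194 = 0.040644

x̄_st ≈ 3.87, SE ≈ 0.0406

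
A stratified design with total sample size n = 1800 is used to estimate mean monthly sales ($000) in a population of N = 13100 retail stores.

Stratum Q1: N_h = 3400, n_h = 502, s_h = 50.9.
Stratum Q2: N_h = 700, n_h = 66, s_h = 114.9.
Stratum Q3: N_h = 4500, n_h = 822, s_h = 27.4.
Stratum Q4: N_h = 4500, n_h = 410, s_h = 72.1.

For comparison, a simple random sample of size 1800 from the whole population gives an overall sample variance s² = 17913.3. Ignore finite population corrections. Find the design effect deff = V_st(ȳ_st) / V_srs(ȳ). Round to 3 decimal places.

V̂(ȳ_st) = Σ W_h² s_h²/n_h, with W_h = N_h/N and N = 13100:
  stratum Q1: (3400/13100)²·50.9²/502 = 0.347654
  stratum Q2: (700/13100)²·114.9²/66 = 0.571149
  stratum Q3: (4500/13100)²·27.4²/822 = 0.107773
  stratum Q4: (4500/13100)²·72.1²/410 = 1.49613
V_st = 2.52271
V_srs = s²/n = 17913.3/1800 = 9.95183
deff = V_st / V_srs = 2.52271/9.95183 = 0.2535

deff ≈ 0.253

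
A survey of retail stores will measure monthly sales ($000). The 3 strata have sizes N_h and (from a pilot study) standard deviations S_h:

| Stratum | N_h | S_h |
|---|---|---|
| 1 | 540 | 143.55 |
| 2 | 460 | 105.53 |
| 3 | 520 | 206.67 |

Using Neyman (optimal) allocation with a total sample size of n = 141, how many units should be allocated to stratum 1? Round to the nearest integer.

Neyman allocation: n_h = n · N_h S_h / Σ N_i S_i, with n = 141.
  stratum 1: N_h·S_h = 540·143.55 = 77517.00
  stratum 2: N_h·S_h = 460·105.53 = 48543.80
  stratum 3: N_h·S_h = 520·206.67 = 107468.40
Σ N_h S_h = 233529.20
n for stratum 1 = 141·77517.00/233529.20 = 46.803 → 47

47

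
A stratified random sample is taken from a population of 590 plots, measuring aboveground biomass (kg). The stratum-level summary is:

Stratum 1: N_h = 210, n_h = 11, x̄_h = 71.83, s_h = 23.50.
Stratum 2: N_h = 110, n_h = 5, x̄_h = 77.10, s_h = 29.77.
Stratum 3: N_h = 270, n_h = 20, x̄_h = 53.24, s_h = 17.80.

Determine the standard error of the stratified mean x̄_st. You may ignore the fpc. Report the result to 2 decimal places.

SE(x̄_st) ≈ 3.98

V̂(x̄_st) = Σ W_h² s_h²/n_h, with W_h = N_h/N and N = 590:
  stratum 1: (210/590)²·23.50²/11 = 6.3603
  stratum 2: (110/590)²·29.77²/5 = 6.16125
  stratum 3: (270/590)²·17.80²/20 = 3.31767
V̂(x̄_st) = 15.8392
SE(x̄_st) = √15.8392 = 3.97985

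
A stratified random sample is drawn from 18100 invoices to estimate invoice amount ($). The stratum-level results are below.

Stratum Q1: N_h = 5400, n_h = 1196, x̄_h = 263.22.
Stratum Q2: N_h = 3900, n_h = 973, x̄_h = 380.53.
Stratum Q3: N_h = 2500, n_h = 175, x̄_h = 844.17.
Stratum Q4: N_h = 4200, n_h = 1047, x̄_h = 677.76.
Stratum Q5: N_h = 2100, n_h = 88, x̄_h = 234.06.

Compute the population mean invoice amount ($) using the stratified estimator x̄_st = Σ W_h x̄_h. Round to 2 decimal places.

x̄_st ≈ 461.55

N = Σ N_h = 18100. Stratum weights W_h = N_h/N.
x̄_st = (5400·263.22 + 3900·380.53 + 2500·844.17 + 4200·677.76 + 2100·234.06) / 18100 = 461.5469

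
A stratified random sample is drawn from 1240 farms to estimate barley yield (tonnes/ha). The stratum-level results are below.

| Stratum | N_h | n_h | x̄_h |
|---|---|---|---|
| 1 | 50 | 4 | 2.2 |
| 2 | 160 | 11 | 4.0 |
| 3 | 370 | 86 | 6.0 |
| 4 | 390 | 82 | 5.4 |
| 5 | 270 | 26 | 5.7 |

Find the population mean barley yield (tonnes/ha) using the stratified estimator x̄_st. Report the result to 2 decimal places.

N = Σ N_h = 1240. Stratum weights W_h = N_h/N.
x̄_st = (50·2.2 + 160·4.0 + 370·6.0 + 390·5.4 + 270·5.7) / 1240 = 5.3347

x̄_st ≈ 5.33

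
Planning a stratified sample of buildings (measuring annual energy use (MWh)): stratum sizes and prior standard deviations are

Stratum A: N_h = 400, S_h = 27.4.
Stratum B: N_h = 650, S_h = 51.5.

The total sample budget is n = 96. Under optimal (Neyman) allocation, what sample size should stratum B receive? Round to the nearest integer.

Neyman allocation: n_h = n · N_h S_h / Σ N_i S_i, with n = 96.
  stratum A: N_h·S_h = 400·27.4 = 10960.00
  stratum B: N_h·S_h = 650·51.5 = 33475.00
Σ N_h S_h = 44435.00
n for stratum B = 96·33475.00/44435.00 = 72.321 → 72

72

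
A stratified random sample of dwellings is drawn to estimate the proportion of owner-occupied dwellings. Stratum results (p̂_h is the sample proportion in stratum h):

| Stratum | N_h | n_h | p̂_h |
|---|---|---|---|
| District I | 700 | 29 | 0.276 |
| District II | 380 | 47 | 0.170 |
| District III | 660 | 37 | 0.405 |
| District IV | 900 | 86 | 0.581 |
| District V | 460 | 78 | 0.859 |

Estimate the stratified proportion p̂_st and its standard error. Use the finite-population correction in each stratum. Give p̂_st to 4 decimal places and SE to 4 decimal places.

N = 3100; stratum weights W_h = N_h/N.
p̂_st = Σ W_h p̂_h = (700·0.276 + 380·0.170 + 660·0.405 + 900·0.581 + 460·0.859)/3100 = 0.46553
V̂(p̂_st) = Σ W_h² (1 − n_h/N_h) p̂_h(1−p̂_h)/(n_h−1):
  stratum District I: (700/3100)²·(1 − 29/700)·0.276·0.724/28 = 0.000348808
  stratum District II: (380/3100)²·(1 − 47/380)·0.170·0.830/46 = 4.039e-05
  stratum District III: (660/3100)²·(1 − 37/660)·0.405·0.595/36 = 0.000286403
  stratum District IV: (900/3100)²·(1 − 86/900)·0.581·0.419/85 = 0.000218331
  stratum District V: (460/3100)²·(1 − 78/460)·0.859·0.141/77 = 2.8762e-05
V̂(p̂_st) = 0.000922694; SE = √V̂ = 0.0303759

p̂_st ≈ 0.4655, SE ≈ 0.0304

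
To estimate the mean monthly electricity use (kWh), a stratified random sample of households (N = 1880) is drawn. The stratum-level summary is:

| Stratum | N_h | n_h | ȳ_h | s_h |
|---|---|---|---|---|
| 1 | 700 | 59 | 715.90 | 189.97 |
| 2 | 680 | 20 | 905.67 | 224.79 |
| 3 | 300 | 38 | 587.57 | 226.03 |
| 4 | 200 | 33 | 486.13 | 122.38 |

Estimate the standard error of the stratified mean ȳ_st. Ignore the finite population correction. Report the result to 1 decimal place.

SE(ȳ_st) ≈ 21.3

V̂(ȳ_st) = Σ W_h² s_h²/n_h, with W_h = N_h/N and N = 1880:
  stratum 1: (700/1880)²·189.97²/59 = 84.8005
  stratum 2: (680/1880)²·224.79²/20 = 330.542
  stratum 3: (300/1880)²·226.03²/38 = 34.2354
  stratum 4: (200/1880)²·122.38²/33 = 5.13631
V̂(ȳ_st) = 454.714
SE(ȳ_st) = √454.714 = 21.324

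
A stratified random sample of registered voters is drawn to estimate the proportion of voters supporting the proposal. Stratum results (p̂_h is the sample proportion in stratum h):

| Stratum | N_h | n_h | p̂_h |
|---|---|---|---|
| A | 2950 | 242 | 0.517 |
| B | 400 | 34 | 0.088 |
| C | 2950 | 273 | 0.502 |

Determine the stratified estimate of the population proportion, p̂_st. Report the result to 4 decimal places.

p̂_st ≈ 0.4827

N = 6300; stratum weights W_h = N_h/N.
p̂_st = Σ W_h p̂_h = (2950·0.517 + 400·0.088 + 2950·0.502)/6300 = 0.48274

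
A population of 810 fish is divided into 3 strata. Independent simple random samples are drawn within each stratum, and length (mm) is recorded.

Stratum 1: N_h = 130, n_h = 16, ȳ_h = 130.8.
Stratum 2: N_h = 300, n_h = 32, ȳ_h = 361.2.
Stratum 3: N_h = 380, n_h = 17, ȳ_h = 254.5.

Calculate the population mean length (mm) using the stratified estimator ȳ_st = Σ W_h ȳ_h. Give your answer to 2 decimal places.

ȳ_st ≈ 274.17

N = Σ N_h = 810. Stratum weights W_h = N_h/N.
ȳ_st = (130·130.8 + 300·361.2 + 380·254.5) / 810 = 274.1654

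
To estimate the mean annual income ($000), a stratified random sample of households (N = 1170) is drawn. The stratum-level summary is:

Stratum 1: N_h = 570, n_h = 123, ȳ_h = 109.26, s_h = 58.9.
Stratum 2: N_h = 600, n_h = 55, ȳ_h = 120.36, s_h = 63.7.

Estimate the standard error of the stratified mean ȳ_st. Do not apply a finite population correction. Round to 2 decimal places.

V̂(ȳ_st) = Σ W_h² s_h²/n_h, with W_h = N_h/N and N = 1170:
  stratum 1: (570/1170)²·58.9²/123 = 6.69427
  stratum 2: (600/1170)²·63.7²/55 = 19.402
V̂(ȳ_st) = 26.0963
SE(ȳ_st) = √26.0963 = 5.10845

SE(ȳ_st) ≈ 5.11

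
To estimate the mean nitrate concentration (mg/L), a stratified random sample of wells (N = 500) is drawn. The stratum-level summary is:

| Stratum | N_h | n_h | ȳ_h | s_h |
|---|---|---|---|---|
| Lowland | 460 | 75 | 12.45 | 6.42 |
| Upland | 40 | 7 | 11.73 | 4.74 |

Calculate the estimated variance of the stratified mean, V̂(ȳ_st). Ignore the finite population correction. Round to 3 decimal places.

V̂(ȳ_st) = Σ W_h² s_h²/n_h, with W_h = N_h/N and N = 500:
  stratum Lowland: (460/500)²·6.42²/75 = 0.465141
  stratum Upland: (40/500)²·4.74²/7 = 0.0205418
V̂(ȳ_st) = 0.485683

V̂(ȳ_st) ≈ 0.486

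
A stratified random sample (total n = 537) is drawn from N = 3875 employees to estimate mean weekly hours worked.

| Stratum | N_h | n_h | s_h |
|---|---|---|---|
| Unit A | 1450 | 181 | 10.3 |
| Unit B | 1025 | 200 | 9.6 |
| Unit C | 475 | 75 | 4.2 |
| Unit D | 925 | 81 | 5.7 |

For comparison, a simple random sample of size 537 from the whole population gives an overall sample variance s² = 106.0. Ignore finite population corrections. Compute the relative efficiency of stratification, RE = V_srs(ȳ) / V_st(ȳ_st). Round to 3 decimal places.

RE ≈ 1.403

V̂(ȳ_st) = Σ W_h² s_h²/n_h, with W_h = N_h/N and N = 3875:
  stratum Unit A: (1450/3875)²·10.3²/181 = 0.0820708
  stratum Unit B: (1025/3875)²·9.6²/200 = 0.0322416
  stratum Unit C: (475/3875)²·4.2²/75 = 0.00353412
  stratum Unit D: (925/3875)²·5.7²/81 = 0.0228562
V_st = 0.140703
V_srs = s²/n = 106.0/537 = 0.197393
Relative efficiency = V_srs / V_st = 0.197393/0.140703 = 1.4029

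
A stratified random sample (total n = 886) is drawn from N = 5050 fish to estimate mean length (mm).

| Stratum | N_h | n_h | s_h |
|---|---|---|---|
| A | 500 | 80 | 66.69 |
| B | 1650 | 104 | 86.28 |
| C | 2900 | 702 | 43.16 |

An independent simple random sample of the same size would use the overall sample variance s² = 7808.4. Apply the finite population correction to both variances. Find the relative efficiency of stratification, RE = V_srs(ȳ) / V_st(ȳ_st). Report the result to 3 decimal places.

V̂(ȳ_st) = Σ W_h² (1 − n_h/N_h) s_h²/n_h, with W_h = N_h/N and N = 5050:
  stratum A: (500/5050)²·(1 − 80/500)·66.69²/80 = 0.457792
  stratum B: (1650/5050)²·(1 − 104/1650)·86.28²/104 = 7.15975
  stratum C: (2900/5050)²·(1 − 702/2900)·43.16²/702 = 0.663237
V_st = 8.28077
V_srs = (1 − 886/5050)·7808.4/886 = 7.26687
Relative efficiency = V_srs / V_st = 7.26687/8.28077 = 0.8776

RE ≈ 0.878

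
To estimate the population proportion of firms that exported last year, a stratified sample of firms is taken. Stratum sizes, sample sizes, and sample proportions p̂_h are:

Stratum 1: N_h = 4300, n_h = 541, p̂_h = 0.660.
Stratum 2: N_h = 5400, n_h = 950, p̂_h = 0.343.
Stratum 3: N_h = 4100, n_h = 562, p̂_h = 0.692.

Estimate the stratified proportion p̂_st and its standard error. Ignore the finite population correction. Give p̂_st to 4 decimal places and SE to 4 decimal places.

p̂_st ≈ 0.5455, SE ≈ 0.0105

N = 13800; stratum weights W_h = N_h/N.
p̂_st = Σ W_h p̂_h = (4300·0.660 + 5400·0.343 + 4100·0.692)/13800 = 0.54546
V̂(p̂_st) = Σ W_h² p̂_h(1−p̂_h)/(n_h−1):
  stratum 1: (4300/13800)²·0.660·0.340/540 = 4.03467e-05
  stratum 2: (5400/13800)²·0.343·0.657/949 = 3.63599e-05
  stratum 3: (4100/13800)²·0.692·0.308/561 = 3.35354e-05
V̂(p̂_st) = 0.000110242; SE = √V̂ = 0.0104996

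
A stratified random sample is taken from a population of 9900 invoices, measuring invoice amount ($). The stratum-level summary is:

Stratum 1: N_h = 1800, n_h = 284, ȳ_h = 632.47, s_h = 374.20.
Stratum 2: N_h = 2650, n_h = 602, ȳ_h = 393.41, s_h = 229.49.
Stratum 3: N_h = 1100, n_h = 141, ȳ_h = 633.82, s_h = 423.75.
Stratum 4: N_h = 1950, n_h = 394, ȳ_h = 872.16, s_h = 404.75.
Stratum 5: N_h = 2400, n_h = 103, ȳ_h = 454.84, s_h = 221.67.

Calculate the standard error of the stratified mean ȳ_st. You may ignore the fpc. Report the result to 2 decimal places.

V̂(ȳ_st) = Σ W_h² s_h²/n_h, with W_h = N_h/N and N = 9900:
  stratum 1: (1800/9900)²·374.20²/284 = 16.2991
  stratum 2: (2650/9900)²·229.49²/602 = 6.26834
  stratum 3: (1100/9900)²·423.75²/141 = 15.7223
  stratum 4: (1950/9900)²·404.75²/394 = 16.1316
  stratum 5: (2400/9900)²·221.67²/103 = 28.0368
V̂(ȳ_st) = 82.4581
SE(ȳ_st) = √82.4581 = 9.08064

SE(ȳ_st) ≈ 9.08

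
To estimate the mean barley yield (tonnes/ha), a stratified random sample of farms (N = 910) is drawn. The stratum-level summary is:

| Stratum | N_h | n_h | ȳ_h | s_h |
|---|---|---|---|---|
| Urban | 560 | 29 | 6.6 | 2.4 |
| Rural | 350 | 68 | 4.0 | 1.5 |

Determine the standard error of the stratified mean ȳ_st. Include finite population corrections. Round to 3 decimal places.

V̂(ȳ_st) = Σ W_h² (1 − n_h/N_h) s_h²/n_h, with W_h = N_h/N and N = 910:
  stratum Urban: (560/910)²·(1 − 29/560)·2.4²/29 = 0.0713221
  stratum Rural: (350/910)²·(1 − 68/350)·1.5²/68 = 0.00394374
V̂(ȳ_st) = 0.0752659
SE(ȳ_st) = √0.0752659 = 0.274346

SE(ȳ_st) ≈ 0.274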